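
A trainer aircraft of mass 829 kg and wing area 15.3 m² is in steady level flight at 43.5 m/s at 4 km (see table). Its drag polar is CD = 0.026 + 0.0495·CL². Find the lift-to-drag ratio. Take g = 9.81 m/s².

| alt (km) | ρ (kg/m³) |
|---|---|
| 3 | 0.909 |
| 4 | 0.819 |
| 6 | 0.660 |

L/D = 13.9

At 4 km, from the table: ρ = 0.819 kg/m³.
Level flight ⇒ L = W = m·g = 829 × 9.81 = 8132.5 N.
q = ½ρv² = ½ × 0.819 × 43.5² = 774.9 Pa.
CL = W/(q·S) = 8132.5 / (774.9 × 15.3) = 0.686.
CD = 0.026 + 0.0495 × 0.686² = 0.04929.
L/D = CL/CD = 0.686 / 0.04929 = 13.9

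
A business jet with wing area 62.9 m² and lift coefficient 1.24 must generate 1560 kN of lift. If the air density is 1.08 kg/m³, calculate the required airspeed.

L = ½ρv²S·CL ⇒ v = √(2L/(ρ·S·CL))
v = √(2 × 1.56×10^6 / (1.08 × 62.9 × 1.24)) = √37040 = 192 m/s

v = 192 m/s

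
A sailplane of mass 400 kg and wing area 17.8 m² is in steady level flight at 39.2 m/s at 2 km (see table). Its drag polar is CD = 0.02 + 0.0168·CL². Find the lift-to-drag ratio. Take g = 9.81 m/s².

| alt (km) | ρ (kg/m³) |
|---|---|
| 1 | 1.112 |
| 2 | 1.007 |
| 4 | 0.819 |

At 2 km, from the table: ρ = 1.007 kg/m³.
Level flight ⇒ L = W = m·g = 400 × 9.81 = 3924 N.
q = ½ρv² = ½ × 1.007 × 39.2² = 773.7 Pa.
CL = W/(q·S) = 3924 / (773.7 × 17.8) = 0.2849.
CD = 0.02 + 0.0168 × 0.2849² = 0.02136.
L/D = CL/CD = 0.2849 / 0.02136 = 13.3

L/D = 13.3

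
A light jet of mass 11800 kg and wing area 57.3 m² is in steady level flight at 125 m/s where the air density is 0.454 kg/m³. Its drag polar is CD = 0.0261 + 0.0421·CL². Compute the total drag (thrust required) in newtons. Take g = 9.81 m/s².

Level flight ⇒ L = W = m·g = 11800 × 9.81 = 1.1576×10^5 N.
q = ½ρv² = ½ × 0.454 × 125² = 3547 Pa.
Required CL = L/(qS) = 1.1576×10^5/(3547·57.3) = 0.5696.
CD = 0.0261 + 0.0421 × 0.5696² = 0.03976.
D = q·S·CD = 3547 × 57.3 × 0.03976 = 8080 N

D = 8080 N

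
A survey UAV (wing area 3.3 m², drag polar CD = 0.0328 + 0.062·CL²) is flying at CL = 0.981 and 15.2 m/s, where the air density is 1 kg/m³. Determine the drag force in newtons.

CD = 0.0328 + 0.062 × 0.981² = 0.09247
D = ½ρv²S·CD = ½ × 1 × 15.2² × 3.3 × 0.09247 = 35.2 N

D = 35.2 N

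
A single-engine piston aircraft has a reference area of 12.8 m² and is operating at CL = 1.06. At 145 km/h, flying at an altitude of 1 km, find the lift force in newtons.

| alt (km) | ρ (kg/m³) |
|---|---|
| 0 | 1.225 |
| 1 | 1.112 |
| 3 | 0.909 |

At 1 km, from the table: ρ = 1.112 kg/m³.
Convert speed: v = 145 km/h ÷ 3.6 = 40.28 m/s.
Dynamic pressure q = ½ρv² = ½ × 1.112 × 40.28² = 902 Pa.
L = q·S·CL = 902 × 12.8 × 1.06 = 12200 N ≈ 12.2 kN

L = 12200 N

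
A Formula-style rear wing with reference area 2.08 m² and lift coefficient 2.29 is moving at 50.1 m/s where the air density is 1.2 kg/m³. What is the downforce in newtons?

L = ½ρv²S·CL = ½ × 1.2 × 50.1² × 2.08 × 2.29 = 7170 N ≈ 7.17 kN

L = 7170 N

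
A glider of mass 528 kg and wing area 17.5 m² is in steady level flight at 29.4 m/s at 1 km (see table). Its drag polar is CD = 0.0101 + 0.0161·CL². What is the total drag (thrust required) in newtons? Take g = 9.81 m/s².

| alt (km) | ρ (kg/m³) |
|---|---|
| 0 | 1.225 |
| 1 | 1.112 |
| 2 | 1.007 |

At 1 km, from the table: ρ = 1.112 kg/m³.
Level flight ⇒ L = W = m·g = 528 × 9.81 = 5179.7 N.
Dynamic pressure q = 0.5 × 1.112 × 29.4² = 480.6 Pa.
CL = 2W/(ρv²S) = 2×5179.7/(1.112×29.4²×17.5) = 0.6159.
CD = 0.0101 + 0.0161 × 0.6159² = 0.01621.
D = q·S·CD = 480.6 × 17.5 × 0.01621 = 136.3 N

D = 136 N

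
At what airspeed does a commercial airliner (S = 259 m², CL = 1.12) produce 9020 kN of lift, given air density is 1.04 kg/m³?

v = 245 m/s

L = ½ρv²S·CL ⇒ v = √(2L/(ρ·S·CL))
v = √(2 × 9.02×10^6 / (1.04 × 259 × 1.12)) = √59800 = 245 m/s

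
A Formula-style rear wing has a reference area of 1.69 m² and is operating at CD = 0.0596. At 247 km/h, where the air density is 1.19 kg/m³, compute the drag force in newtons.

D = 282 N

Convert speed: v = 247 km/h ÷ 3.6 = 68.61 m/s.
D = ½ρv²S·CD = ½ × 1.19 × 68.61² × 1.69 × 0.0596 = 282 N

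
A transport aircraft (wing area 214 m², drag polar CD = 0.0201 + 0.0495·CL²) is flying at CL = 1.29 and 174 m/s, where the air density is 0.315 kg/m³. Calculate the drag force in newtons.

CD = 0.0201 + 0.0495 × 1.29² = 0.1025
D = ½ρv²S·CD = ½ × 0.315 × 174² × 214 × 0.1025 = 1.05×10^5 N

D = 1.05×10^5 N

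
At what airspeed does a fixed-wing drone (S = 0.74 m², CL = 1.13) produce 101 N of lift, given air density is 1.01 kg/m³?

L = ½ρv²S·CL ⇒ v = √(2L/(ρ·S·CL))
v = √(2 × 101 / (1.01 × 0.74 × 1.13)) = √239.2 = 15.5 m/s

v = 15.5 m/s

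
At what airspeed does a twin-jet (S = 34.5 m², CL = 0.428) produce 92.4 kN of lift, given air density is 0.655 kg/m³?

L = ½ρv²S·CL ⇒ v = √(2L/(ρ·S·CL))
v = √(2 × 92400 / (0.655 × 34.5 × 0.428)) = √19110 = 138 m/s

v = 138 m/s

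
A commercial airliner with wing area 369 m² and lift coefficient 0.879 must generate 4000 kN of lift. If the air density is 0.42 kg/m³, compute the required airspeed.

L = ½ρv²S·CL ⇒ v = √(2L/(ρ·S·CL))
v = √(2 × 4×10^6 / (0.42 × 369 × 0.879)) = √58730 = 242 m/s

v = 242 m/s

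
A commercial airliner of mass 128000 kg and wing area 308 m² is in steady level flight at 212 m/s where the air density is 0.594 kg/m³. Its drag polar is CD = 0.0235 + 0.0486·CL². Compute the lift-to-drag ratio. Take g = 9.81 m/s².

Weight W = mg = 128000 × 9.81 = 1.2557×10^6 N; in level flight L = W.
Dynamic pressure q = 0.5 × 0.594 × 212² = 13350 Pa.
Required CL = L/(qS) = 1.2557×10^6/(13350·308) = 0.3054.
CD = 0.0235 + 0.0486 × 0.3054² = 0.02803.
L/D = CL/CD = 0.3054 / 0.02803 = 10.9

L/D = 10.9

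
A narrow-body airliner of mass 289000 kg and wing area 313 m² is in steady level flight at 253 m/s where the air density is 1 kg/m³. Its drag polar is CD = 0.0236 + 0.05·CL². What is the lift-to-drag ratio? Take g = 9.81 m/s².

L/D = 10.3

Weight W = mg = 289000 × 9.81 = 2.8351×10^6 N; in level flight L = W.
Dynamic pressure q = 0.5 × 1 × 253² = 32000 Pa.
CL = 2W/(ρv²S) = 2×2.8351×10^6/(1×253²×313) = 0.283.
CD = 0.0236 + 0.05 × 0.283² = 0.0276.
L/D = CL/CD = 0.283 / 0.0276 = 10.3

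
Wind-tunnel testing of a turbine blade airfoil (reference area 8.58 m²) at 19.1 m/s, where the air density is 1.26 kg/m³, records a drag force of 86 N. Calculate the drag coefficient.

CD = 0.0436

From D = ½ρv²S·CD, rearranging gives CD = 2D/(ρv²S).
CD = 2 × 86 / (1.26 × 19.1² × 8.58) = 0.0436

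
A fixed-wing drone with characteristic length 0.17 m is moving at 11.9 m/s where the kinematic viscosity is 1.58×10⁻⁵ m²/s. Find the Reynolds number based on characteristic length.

Re = v·c/ν = 11.9 × 0.17 / (1.58×10⁻⁵) = 1.28×10^5

Re = 1.28×10^5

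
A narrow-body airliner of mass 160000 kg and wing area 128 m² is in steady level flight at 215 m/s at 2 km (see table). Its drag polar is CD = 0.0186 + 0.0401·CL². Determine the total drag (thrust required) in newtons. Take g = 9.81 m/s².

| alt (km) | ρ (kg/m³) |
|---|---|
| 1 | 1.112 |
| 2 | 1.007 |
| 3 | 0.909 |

D = 88600 N

At 2 km, from the table: ρ = 1.007 kg/m³.
Level flight ⇒ L = W = m·g = 160000 × 9.81 = 1.5696×10^6 N.
Dynamic pressure q = 0.5 × 1.007 × 215² = 23270 Pa.
CL = 2W/(ρv²S) = 2×1.5696×10^6/(1.007×215²×128) = 0.5269.
CD = 0.0186 + 0.0401 × 0.5269² = 0.02973.
D = q·S·CD = 23270 × 128 × 0.02973 = 88570 N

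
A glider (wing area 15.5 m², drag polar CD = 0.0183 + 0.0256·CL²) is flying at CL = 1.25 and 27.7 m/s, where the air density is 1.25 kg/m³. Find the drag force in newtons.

D = 433 N

CD = 0.0183 + 0.0256 × 1.25² = 0.0583
D = ½ρv²S·CD = ½ × 1.25 × 27.7² × 15.5 × 0.0583 = 433 N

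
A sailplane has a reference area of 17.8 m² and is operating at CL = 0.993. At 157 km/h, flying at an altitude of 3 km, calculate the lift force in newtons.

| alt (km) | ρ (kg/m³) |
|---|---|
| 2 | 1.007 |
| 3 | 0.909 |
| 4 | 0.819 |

At 3 km, from the table: ρ = 0.909 kg/m³.
Convert speed: v = 157 km/h ÷ 3.6 = 43.61 m/s.
Dynamic pressure q = ½ρv² = ½ × 0.909 × 43.61² = 864.4 Pa.
L = q·S·CL = 864.4 × 17.8 × 0.993 = 15300 N ≈ 15.3 kN

L = 15300 N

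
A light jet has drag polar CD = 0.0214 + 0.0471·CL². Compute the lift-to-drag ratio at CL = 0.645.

CD = 0.0214 + 0.0471 × 0.645² = 0.04099
L/D = CL/CD = 0.645 / 0.04099 = 15.7

L/D = 15.7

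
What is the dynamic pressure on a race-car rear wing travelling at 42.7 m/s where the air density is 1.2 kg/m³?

q = ½ρv² = ½ × 1.2 × 42.7² = 1090 Pa

q = 1090 Pa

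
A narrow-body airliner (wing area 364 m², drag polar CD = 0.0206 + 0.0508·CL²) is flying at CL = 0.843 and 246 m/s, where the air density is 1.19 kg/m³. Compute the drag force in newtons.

D = 7.43×10^5 N

CD = 0.0206 + 0.0508 × 0.843² = 0.0567
D = ½ρv²S·CD = ½ × 1.19 × 246² × 364 × 0.0567 = 7.43×10^5 N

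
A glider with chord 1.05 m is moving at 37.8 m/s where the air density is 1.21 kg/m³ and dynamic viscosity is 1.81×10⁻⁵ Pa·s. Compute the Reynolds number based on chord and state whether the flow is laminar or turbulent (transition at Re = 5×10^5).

Re = ρ·v·c/μ = 1.21 × 37.8 × 1.05 / (1.81×10⁻⁵) = 2.65×10^6
Since 2.65×10^6 > 5×10^5, the flow is turbulent.

Re = 2.65×10^6 (turbulent)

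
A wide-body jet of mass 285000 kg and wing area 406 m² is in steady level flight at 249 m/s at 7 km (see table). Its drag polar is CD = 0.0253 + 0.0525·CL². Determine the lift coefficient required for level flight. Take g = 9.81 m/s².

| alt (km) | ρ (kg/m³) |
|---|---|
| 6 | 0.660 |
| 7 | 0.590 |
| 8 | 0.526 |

At 7 km, from the table: ρ = 0.590 kg/m³.
Weight W = mg = 285000 × 9.81 = 2.7958×10^6 N; in level flight L = W.
Dynamic pressure q = 0.5 × 0.59 × 249² = 18290 Pa.
Required CL = L/(qS) = 2.7958×10^6/(18290·406) = 0.3765.

CL = 0.377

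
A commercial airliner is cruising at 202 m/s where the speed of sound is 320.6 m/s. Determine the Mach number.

M = v/a = 202 / 320.6 = 0.63

M = 0.63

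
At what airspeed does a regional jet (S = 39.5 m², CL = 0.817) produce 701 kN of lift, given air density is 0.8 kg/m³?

L = ½ρv²S·CL ⇒ v = √(2L/(ρ·S·CL))
v = √(2 × 7.01×10^5 / (0.8 × 39.5 × 0.817)) = √54300 = 233 m/s

v = 233 m/s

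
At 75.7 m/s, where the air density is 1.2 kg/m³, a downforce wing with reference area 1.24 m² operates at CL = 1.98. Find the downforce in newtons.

Dynamic pressure q = ½ρv² = ½ × 1.2 × 75.7² = 3438 Pa.
L = q·S·CL = 3438 × 1.24 × 1.98 = 8440 N ≈ 8.44 kN

L = 8440 N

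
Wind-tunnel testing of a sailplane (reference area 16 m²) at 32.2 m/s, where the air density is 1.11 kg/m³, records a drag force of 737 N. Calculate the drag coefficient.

From D = ½ρv²S·CD, rearranging gives CD = 2D/(ρv²S).
CD = 2 × 737 / (1.11 × 32.2² × 16) = 0.08

CD = 0.08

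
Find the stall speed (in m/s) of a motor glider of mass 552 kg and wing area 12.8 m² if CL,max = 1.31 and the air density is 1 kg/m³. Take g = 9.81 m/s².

Stall occurs when L = W at CL,max. W = mg = 552 × 9.81 = 5415 N.
From L = ½ρV²S·CL,max = W: V_stall = √(2W/(ρSCL,max)) = √(2·5415/(1·12.8·1.31))
V_stall = √645.9 = 25.4 m/s

V_stall = 25.4 m/s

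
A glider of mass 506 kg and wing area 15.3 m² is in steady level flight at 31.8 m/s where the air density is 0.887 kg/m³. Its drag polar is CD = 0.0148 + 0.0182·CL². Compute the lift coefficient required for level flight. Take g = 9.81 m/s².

CL = 0.723

Level flight ⇒ L = W = m·g = 506 × 9.81 = 4963.9 N.
Dynamic pressure q = 0.5 × 0.887 × 31.8² = 448.5 Pa.
Required CL = L/(qS) = 4963.9/(448.5·15.3) = 0.7234.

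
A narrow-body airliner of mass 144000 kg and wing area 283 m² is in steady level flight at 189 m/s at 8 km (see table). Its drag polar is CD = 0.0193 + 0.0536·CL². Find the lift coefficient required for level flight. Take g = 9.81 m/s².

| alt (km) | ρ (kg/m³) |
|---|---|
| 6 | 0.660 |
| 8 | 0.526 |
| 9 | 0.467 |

CL = 0.531

At 8 km, from the table: ρ = 0.526 kg/m³.
In steady level flight, lift balances weight: W = mg = 144000 × 9.81 = 1.4126×10^6 N.
q = ½ρv² = ½ × 0.526 × 189² = 9395 Pa.
CL = W/(q·S) = 1.4126×10^6 / (9395 × 283) = 0.5313.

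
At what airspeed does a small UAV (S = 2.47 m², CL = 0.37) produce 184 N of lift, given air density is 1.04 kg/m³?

L = ½ρv²S·CL ⇒ v = √(2L/(ρ·S·CL))
v = √(2 × 184 / (1.04 × 2.47 × 0.37)) = √387.2 = 19.7 m/s

v = 19.7 m/s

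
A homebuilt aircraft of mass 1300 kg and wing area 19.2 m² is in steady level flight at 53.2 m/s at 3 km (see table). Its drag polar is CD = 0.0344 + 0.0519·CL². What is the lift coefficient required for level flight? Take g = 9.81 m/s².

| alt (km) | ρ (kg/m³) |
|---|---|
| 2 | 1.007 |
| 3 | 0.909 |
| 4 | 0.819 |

CL = 0.516

At 3 km, from the table: ρ = 0.909 kg/m³.
Weight W = mg = 1300 × 9.81 = 12753 N; in level flight L = W.
Dynamic pressure q = 0.5 × 0.909 × 53.2² = 1286 Pa.
CL = W/(q·S) = 12753 / (1286 × 19.2) = 0.5164.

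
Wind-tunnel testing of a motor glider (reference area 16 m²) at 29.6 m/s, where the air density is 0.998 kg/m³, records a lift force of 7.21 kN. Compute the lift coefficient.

From L = ½ρv²S·CL, rearranging gives CL = 2L/(ρv²S).
CL = 2 × 7210 / (0.998 × 29.6² × 16) = 1.03

CL = 1.03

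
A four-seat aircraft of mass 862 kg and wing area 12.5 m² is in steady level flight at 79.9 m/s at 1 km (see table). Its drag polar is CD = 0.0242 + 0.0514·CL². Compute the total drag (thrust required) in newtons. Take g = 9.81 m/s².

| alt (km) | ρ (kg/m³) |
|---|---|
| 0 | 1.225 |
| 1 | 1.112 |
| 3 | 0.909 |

At 1 km, from the table: ρ = 1.112 kg/m³.
In steady level flight, lift balances weight: W = mg = 862 × 9.81 = 8456.2 N.
Dynamic pressure q = 0.5 × 1.112 × 79.9² = 3550 Pa.
CL = 2W/(ρv²S) = 2×8456.2/(1.112×79.9²×12.5) = 0.1906.
CD = 0.0242 + 0.0514 × 0.1906² = 0.02607.
D = q·S·CD = 3550 × 12.5 × 0.02607 = 1157 N

D = 1160 N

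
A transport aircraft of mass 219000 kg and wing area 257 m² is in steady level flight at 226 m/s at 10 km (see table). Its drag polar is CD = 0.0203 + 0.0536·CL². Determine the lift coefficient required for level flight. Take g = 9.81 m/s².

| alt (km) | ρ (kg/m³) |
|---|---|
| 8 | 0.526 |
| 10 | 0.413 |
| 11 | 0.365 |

CL = 0.793

At 10 km, from the table: ρ = 0.413 kg/m³.
Level flight ⇒ L = W = m·g = 219000 × 9.81 = 2.1484×10^6 N.
Dynamic pressure q = 0.5 × 0.413 × 226² = 10550 Pa.
CL = 2W/(ρv²S) = 2×2.1484×10^6/(0.413×226²×257) = 0.7926.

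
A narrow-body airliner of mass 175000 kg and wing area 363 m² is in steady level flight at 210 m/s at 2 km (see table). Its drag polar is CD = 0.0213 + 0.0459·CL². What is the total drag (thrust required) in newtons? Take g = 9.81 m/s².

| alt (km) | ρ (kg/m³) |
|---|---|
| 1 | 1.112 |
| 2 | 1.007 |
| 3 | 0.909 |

At 2 km, from the table: ρ = 1.007 kg/m³.
In steady level flight, lift balances weight: W = mg = 175000 × 9.81 = 1.7168×10^6 N.
Dynamic pressure q = 0.5 × 1.007 × 210² = 22200 Pa.
Required CL = L/(qS) = 1.7168×10^6/(22200·363) = 0.213.
CD = 0.0213 + 0.0459 × 0.213² = 0.02338.
D = q·S·CD = 22200 × 363 × 0.02338 = 1.885×10^5 N

D = 1.88×10^5 N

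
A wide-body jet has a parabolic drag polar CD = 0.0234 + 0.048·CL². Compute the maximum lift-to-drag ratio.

(L/D)max = 14.9

For CD = CD0 + K·CL², (L/D)max occurs at CL* = √(CD0/K) and equals 1/(2√(K·CD0)).
(L/D)max = 1/(2√(0.048 × 0.0234)) = 1/(2 × 0.03351) = 14.9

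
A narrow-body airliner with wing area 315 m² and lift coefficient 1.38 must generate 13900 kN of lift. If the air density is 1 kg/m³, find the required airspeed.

v = 253 m/s

L = ½ρv²S·CL ⇒ v = √(2L/(ρ·S·CL))
v = √(2 × 1.39×10^7 / (1 × 315 × 1.38)) = √63950 = 253 m/s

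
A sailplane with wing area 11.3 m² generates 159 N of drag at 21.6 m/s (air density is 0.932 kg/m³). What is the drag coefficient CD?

CD = 0.0647

From D = ½ρv²S·CD, rearranging gives CD = 2D/(ρv²S).
CD = 2 × 159 / (0.932 × 21.6² × 11.3) = 0.0647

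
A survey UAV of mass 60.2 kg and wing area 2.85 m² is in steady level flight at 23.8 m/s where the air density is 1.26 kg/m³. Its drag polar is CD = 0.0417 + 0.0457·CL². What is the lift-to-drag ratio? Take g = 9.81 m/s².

L/D = 10.2

Level flight ⇒ L = W = m·g = 60.2 × 9.81 = 590.56 N.
q = ½ρv² = ½ × 1.26 × 23.8² = 356.9 Pa.
CL = 2W/(ρv²S) = 2×590.56/(1.26×23.8²×2.85) = 0.5807.
CD = 0.0417 + 0.0457 × 0.5807² = 0.05711.
L/D = CL/CD = 0.5807 / 0.05711 = 10.2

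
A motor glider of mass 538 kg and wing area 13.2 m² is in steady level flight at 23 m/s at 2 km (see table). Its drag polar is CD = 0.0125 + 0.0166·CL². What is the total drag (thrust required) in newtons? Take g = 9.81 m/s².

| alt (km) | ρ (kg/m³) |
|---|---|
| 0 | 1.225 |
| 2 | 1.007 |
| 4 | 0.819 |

D = 175 N

At 2 km, from the table: ρ = 1.007 kg/m³.
In steady level flight, lift balances weight: W = mg = 538 × 9.81 = 5277.8 N.
q = ½ρv² = ½ × 1.007 × 23² = 266.4 Pa.
CL = 2W/(ρv²S) = 2×5277.8/(1.007×23²×13.2) = 1.501.
CD = 0.0125 + 0.0166 × 1.501² = 0.04991.
D = q·S·CD = 266.4 × 13.2 × 0.04991 = 175.5 N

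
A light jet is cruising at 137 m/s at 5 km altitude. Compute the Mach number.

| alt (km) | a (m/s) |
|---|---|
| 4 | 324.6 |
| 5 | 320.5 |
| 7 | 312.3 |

M = 0.427

At 5 km, from the table: a = 320.5 m/s.
M = v/a = 137 / 320.5 = 0.427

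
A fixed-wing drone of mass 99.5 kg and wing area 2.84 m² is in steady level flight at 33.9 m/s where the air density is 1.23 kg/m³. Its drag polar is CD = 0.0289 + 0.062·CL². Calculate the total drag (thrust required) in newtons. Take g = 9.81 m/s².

In steady level flight, lift balances weight: W = mg = 99.5 × 9.81 = 976.1 N.
Dynamic pressure q = 0.5 × 1.23 × 33.9² = 706.8 Pa.
Required CL = L/(qS) = 976.1/(706.8·2.84) = 0.4863.
CD = 0.0289 + 0.062 × 0.4863² = 0.04356.
D = q·S·CD = 706.8 × 2.84 × 0.04356 = 87.44 N

D = 87.4 N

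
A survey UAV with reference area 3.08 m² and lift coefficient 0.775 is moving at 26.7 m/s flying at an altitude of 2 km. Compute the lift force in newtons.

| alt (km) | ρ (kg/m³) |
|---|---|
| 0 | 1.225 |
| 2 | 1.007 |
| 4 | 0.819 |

L = 857 N

At 2 km, from the table: ρ = 1.007 kg/m³.
L = ½ρv²S·CL = ½ × 1.007 × 26.7² × 3.08 × 0.775 = 857 N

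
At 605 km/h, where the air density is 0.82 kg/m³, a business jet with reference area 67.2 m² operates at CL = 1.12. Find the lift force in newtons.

Convert speed: v = 605 km/h ÷ 3.6 = 168.1 m/s.
L = ½ρv²S·CL = ½ × 0.82 × 168.1² × 67.2 × 1.12 = 8.72×10^5 N ≈ 872 kN

L = 8.72×10^5 N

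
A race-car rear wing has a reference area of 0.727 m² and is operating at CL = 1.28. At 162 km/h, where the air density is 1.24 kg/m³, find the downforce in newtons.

L = 1170 N

Convert speed: v = 162 km/h ÷ 3.6 = 45 m/s.
Dynamic pressure q = ½ρv² = ½ × 1.24 × 45² = 1256 Pa.
L = q·S·CL = 1256 × 0.727 × 1.28 = 1170 N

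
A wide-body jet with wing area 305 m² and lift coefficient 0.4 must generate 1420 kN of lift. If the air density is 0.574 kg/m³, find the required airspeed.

L = ½ρv²S·CL ⇒ v = √(2L/(ρ·S·CL))
v = √(2 × 1.42×10^6 / (0.574 × 305 × 0.4)) = √40560 = 201 m/s

v = 201 m/s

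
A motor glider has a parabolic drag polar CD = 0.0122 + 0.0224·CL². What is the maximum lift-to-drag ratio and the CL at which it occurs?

For CD = CD0 + K·CL², (L/D)max occurs at CL* = √(CD0/K) and equals 1/(2√(K·CD0)).
(L/D)max = 1/(2√(0.0224 × 0.0122)) = 1/(2 × 0.01653) = 30.2
CL* = √(0.0122/0.0224) = 0.738

(L/D)max = 30.2, at CL = 0.738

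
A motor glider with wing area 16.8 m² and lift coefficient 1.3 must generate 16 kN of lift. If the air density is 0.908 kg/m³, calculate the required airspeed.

v = 40.2 m/s

L = ½ρv²S·CL ⇒ v = √(2L/(ρ·S·CL))
v = √(2 × 16000 / (0.908 × 16.8 × 1.3)) = √1614 = 40.2 m/s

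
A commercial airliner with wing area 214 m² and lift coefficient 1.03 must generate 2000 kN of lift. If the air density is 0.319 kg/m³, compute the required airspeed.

L = ½ρv²S·CL ⇒ v = √(2L/(ρ·S·CL))
v = √(2 × 2×10^6 / (0.319 × 214 × 1.03)) = √56890 = 239 m/s

v = 239 m/s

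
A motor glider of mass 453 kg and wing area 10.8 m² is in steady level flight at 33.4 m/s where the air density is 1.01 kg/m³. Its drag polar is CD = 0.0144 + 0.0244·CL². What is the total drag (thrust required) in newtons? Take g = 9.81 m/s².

D = 167 N

Weight W = mg = 453 × 9.81 = 4443.9 N; in level flight L = W.
Dynamic pressure q = 0.5 × 1.01 × 33.4² = 563.4 Pa.
CL = W/(q·S) = 4443.9 / (563.4 × 10.8) = 0.7304.
CD = 0.0144 + 0.0244 × 0.7304² = 0.02742.
D = q·S·CD = 563.4 × 10.8 × 0.02742 = 166.8 N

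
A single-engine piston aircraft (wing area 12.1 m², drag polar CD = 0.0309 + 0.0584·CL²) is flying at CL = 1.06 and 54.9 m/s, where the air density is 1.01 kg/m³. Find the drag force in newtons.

CD = 0.0309 + 0.0584 × 1.06² = 0.09652
D = ½ρv²S·CD = ½ × 1.01 × 54.9² × 12.1 × 0.09652 = 1780 N

D = 1780 N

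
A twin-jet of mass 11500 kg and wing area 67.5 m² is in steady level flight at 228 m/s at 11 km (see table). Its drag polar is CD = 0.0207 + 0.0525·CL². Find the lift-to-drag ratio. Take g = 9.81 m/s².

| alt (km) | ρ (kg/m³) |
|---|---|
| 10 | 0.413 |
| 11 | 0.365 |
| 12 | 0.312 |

L/D = 7.89

At 11 km, from the table: ρ = 0.365 kg/m³.
Level flight ⇒ L = W = m·g = 11500 × 9.81 = 1.1282×10^5 N.
Dynamic pressure q = 0.5 × 0.365 × 228² = 9487 Pa.
CL = 2W/(ρv²S) = 2×1.1282×10^5/(0.365×228²×67.5) = 0.1762.
CD = 0.0207 + 0.0525 × 0.1762² = 0.02233.
L/D = CL/CD = 0.1762 / 0.02233 = 7.89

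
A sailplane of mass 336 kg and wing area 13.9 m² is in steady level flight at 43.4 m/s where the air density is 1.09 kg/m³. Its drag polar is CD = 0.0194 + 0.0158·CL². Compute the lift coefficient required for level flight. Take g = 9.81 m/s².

CL = 0.231

In steady level flight, lift balances weight: W = mg = 336 × 9.81 = 3296.2 N.
Dynamic pressure q = 0.5 × 1.09 × 43.4² = 1027 Pa.
CL = 2W/(ρv²S) = 2×3296.2/(1.09×43.4²×13.9) = 0.231.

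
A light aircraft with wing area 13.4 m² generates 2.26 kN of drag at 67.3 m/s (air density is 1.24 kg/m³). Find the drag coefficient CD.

From D = ½ρv²S·CD, rearranging gives CD = 2D/(ρv²S).
CD = 2 × 2260 / (1.24 × 67.3² × 13.4) = 0.0601

CD = 0.0601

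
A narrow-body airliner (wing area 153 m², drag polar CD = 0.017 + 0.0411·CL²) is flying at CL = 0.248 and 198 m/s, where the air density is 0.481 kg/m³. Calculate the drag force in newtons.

D = 28200 N

CD = 0.017 + 0.0411 × 0.248² = 0.01953
D = ½ρv²S·CD = ½ × 0.481 × 198² × 153 × 0.01953 = 28200 N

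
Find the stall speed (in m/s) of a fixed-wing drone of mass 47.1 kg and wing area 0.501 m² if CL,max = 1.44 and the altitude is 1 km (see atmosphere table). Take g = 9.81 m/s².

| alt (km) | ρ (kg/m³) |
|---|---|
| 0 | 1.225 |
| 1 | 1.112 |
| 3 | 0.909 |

At 1 km, from the table: ρ = 1.112 kg/m³.
Stall occurs when L = W at CL,max. W = mg = 47.1 × 9.81 = 462.1 N.
From L = ½ρV²S·CL,max = W: V_stall = √(2W/(ρSCL,max)) = √(2·462.1/(1.112·0.501·1.44))
V_stall = √1152 = 33.9 m/s

V_stall = 33.9 m/s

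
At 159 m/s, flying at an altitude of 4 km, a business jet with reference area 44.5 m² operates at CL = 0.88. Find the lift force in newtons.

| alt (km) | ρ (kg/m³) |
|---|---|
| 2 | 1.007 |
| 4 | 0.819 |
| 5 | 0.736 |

At 4 km, from the table: ρ = 0.819 kg/m³.
L = ½ρv²S·CL = ½ × 0.819 × 159² × 44.5 × 0.88 = 4.05×10^5 N ≈ 405 kN

L = 4.05×10^5 N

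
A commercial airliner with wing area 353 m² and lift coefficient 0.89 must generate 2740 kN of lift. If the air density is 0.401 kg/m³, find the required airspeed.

v = 209 m/s

L = ½ρv²S·CL ⇒ v = √(2L/(ρ·S·CL))
v = √(2 × 2.74×10^6 / (0.401 × 353 × 0.89)) = √43500 = 209 m/s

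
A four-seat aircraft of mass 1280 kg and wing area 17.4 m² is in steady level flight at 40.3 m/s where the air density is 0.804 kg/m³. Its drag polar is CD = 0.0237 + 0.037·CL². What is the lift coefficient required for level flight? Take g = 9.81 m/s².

Level flight ⇒ L = W = m·g = 1280 × 9.81 = 12557 N.
Dynamic pressure q = 0.5 × 0.804 × 40.3² = 652.9 Pa.
CL = W/(q·S) = 12557 / (652.9 × 17.4) = 1.105.

CL = 1.11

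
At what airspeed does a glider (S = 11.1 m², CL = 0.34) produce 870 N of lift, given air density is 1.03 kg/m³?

L = ½ρv²S·CL ⇒ v = √(2L/(ρ·S·CL))
v = √(2 × 870 / (1.03 × 11.1 × 0.34)) = √447.6 = 21.2 m/s

v = 21.2 m/s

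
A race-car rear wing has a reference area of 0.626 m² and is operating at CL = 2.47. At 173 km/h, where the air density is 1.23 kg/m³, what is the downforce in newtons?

Convert speed: v = 173 km/h ÷ 3.6 = 48.06 m/s.
Dynamic pressure q = ½ρv² = ½ × 1.23 × 48.06² = 1420 Pa.
L = q·S·CL = 1420 × 0.626 × 2.47 = 2200 N

L = 2200 N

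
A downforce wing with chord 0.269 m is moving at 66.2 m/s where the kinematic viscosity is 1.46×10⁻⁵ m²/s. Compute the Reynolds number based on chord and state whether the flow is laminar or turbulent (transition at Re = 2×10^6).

Re = 1.22×10^6 (laminar)

Re = v·c/ν = 66.2 × 0.269 / (1.46×10⁻⁵) = 1.22×10^6
Since 1.22×10^6 < 2×10^6, the flow is laminar.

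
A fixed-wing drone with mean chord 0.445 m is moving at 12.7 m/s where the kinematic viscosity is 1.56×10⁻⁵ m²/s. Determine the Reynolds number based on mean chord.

Re = 3.62×10^5

Re = v·c/ν = 12.7 × 0.445 / (1.56×10⁻⁵) = 3.62×10^5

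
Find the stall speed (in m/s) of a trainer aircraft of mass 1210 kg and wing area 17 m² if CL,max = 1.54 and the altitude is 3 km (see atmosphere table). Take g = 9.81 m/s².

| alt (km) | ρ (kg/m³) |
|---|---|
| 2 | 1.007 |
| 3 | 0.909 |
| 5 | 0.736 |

At 3 km, from the table: ρ = 0.909 kg/m³.
At stall, lift equals weight: L = W = m·g = 1210 × 9.81 = 11870 N.
V_stall = √(2W/(ρ·S·CL,max)) = √(2 × 11870 / (0.909 × 17 × 1.54))
V_stall = √997.6 = 31.6 m/s

V_stall = 31.6 m/s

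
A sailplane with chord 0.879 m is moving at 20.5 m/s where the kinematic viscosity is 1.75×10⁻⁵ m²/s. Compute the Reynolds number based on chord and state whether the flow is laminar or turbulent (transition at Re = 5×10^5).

Re = 1.03×10^6 (turbulent)

Re = v·c/ν = 20.5 × 0.879 / (1.75×10⁻⁵) = 1.03×10^6
Since 1.03×10^6 > 5×10^5, the flow is turbulent.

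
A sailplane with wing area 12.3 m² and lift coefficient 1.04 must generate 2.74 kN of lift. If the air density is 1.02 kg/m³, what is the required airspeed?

L = ½ρv²S·CL ⇒ v = √(2L/(ρ·S·CL))
v = √(2 × 2740 / (1.02 × 12.3 × 1.04)) = √420 = 20.5 m/s

v = 20.5 m/s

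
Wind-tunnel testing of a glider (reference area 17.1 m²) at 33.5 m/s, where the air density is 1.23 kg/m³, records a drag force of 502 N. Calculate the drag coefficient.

CD = 0.0425

From D = ½ρv²S·CD, rearranging gives CD = 2D/(ρv²S).
CD = 2 × 502 / (1.23 × 33.5² × 17.1) = 0.0425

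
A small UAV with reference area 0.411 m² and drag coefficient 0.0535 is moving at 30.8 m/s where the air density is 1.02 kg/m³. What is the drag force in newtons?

Dynamic pressure q = ½ρv² = ½ × 1.02 × 30.8² = 483.8 Pa.
D = q·S·CD = 483.8 × 0.411 × 0.0535 = 10.6 N

D = 10.6 N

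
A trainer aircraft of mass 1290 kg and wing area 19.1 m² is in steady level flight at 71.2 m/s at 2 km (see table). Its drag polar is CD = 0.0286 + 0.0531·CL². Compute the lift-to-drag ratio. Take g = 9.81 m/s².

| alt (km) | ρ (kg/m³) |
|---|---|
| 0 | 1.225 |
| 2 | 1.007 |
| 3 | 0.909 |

L/D = 8.07

At 2 km, from the table: ρ = 1.007 kg/m³.
Weight W = mg = 1290 × 9.81 = 12655 N; in level flight L = W.
q = ½ρv² = ½ × 1.007 × 71.2² = 2552 Pa.
CL = W/(q·S) = 12655 / (2552 × 19.1) = 0.2596.
CD = 0.0286 + 0.0531 × 0.2596² = 0.03218.
L/D = CL/CD = 0.2596 / 0.03218 = 8.07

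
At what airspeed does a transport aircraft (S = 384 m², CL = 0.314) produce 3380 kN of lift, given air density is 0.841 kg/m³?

L = ½ρv²S·CL ⇒ v = √(2L/(ρ·S·CL))
v = √(2 × 3.38×10^6 / (0.841 × 384 × 0.314)) = √66660 = 258 m/s

v = 258 m/s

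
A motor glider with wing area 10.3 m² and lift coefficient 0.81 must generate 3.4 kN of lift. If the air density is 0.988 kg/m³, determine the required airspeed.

L = ½ρv²S·CL ⇒ v = √(2L/(ρ·S·CL))
v = √(2 × 3400 / (0.988 × 10.3 × 0.81)) = √825 = 28.7 m/s

v = 28.7 m/s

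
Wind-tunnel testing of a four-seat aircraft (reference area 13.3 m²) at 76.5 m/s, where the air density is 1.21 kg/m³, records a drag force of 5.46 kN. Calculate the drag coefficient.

CD = 0.116

From D = ½ρv²S·CD, rearranging gives CD = 2D/(ρv²S).
CD = 2 × 5460 / (1.21 × 76.5² × 13.3) = 0.116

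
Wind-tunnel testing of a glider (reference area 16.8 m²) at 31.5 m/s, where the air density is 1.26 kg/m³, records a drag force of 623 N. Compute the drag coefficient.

From D = ½ρv²S·CD, rearranging gives CD = 2D/(ρv²S).
CD = 2 × 623 / (1.26 × 31.5² × 16.8) = 0.0593

CD = 0.0593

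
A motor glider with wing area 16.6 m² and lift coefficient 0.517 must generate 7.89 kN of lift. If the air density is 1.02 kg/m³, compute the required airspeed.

L = ½ρv²S·CL ⇒ v = √(2L/(ρ·S·CL))
v = √(2 × 7890 / (1.02 × 16.6 × 0.517)) = √1803 = 42.5 m/s

v = 42.5 m/s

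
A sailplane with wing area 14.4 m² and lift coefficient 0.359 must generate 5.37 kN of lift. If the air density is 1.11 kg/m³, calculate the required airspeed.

L = ½ρv²S·CL ⇒ v = √(2L/(ρ·S·CL))
v = √(2 × 5370 / (1.11 × 14.4 × 0.359)) = √1872 = 43.3 m/s

v = 43.3 m/s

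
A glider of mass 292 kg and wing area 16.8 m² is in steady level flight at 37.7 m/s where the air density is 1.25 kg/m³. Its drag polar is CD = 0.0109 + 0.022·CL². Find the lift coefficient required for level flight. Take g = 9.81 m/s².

CL = 0.192

Weight W = mg = 292 × 9.81 = 2864.5 N; in level flight L = W.
Dynamic pressure q = 0.5 × 1.25 × 37.7² = 888.3 Pa.
CL = W/(q·S) = 2864.5 / (888.3 × 16.8) = 0.1919.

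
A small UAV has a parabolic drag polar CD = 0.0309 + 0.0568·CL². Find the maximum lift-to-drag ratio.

(L/D)max = 11.9

For CD = CD0 + K·CL², (L/D)max occurs at CL* = √(CD0/K) and equals 1/(2√(K·CD0)).
(L/D)max = 1/(2√(0.0568 × 0.0309)) = 1/(2 × 0.04189) = 11.9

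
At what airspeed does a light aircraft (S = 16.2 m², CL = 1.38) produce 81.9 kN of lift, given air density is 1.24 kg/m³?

L = ½ρv²S·CL ⇒ v = √(2L/(ρ·S·CL))
v = √(2 × 81900 / (1.24 × 16.2 × 1.38)) = √5909 = 76.9 m/s

v = 76.9 m/s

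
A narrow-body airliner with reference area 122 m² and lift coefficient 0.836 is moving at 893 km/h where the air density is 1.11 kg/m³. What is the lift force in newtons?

L = 3.48×10^6 N

Convert speed: v = 893 km/h ÷ 3.6 = 248.1 m/s.
L = ½ρv²S·CL = ½ × 1.11 × 248.1² × 122 × 0.836 = 3.48×10^6 N ≈ 3480 kN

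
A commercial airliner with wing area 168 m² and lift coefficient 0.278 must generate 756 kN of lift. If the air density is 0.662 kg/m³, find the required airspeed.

L = ½ρv²S·CL ⇒ v = √(2L/(ρ·S·CL))
v = √(2 × 7.56×10^5 / (0.662 × 168 × 0.278)) = √48900 = 221 m/s

v = 221 m/s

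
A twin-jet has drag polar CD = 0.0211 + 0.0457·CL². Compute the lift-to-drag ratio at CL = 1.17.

L/D = 14

CD = 0.0211 + 0.0457 × 1.17² = 0.08366
L/D = CL/CD = 1.17 / 0.08366 = 14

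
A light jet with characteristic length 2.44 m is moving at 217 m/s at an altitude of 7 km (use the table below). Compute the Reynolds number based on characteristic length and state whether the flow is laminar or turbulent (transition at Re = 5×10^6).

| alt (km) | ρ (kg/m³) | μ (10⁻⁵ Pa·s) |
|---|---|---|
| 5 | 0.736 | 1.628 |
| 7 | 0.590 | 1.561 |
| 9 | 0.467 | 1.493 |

Re = 2×10^7 (turbulent)

At 7 km, from the table: ρ = 0.590 kg/m³, μ = 1.561×10⁻⁵ Pa·s.
Re = ρ·v·c/μ = 0.59 × 217 × 2.44 / (1.561×10⁻⁵) = 2×10^7
Since 2×10^7 > 5×10^6, the flow is turbulent.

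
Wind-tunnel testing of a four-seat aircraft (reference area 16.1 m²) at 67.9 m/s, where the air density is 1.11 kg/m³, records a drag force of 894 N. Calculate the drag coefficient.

From D = ½ρv²S·CD, rearranging gives CD = 2D/(ρv²S).
CD = 2 × 894 / (1.11 × 67.9² × 16.1) = 0.0217

CD = 0.0217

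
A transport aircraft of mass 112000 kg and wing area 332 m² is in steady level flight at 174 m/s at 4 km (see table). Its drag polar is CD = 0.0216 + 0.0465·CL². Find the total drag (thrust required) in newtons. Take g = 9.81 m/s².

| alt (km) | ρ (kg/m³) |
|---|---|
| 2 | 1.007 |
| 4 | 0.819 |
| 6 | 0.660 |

D = 1.03×10^5 N

At 4 km, from the table: ρ = 0.819 kg/m³.
In steady level flight, lift balances weight: W = mg = 112000 × 9.81 = 1.0987×10^6 N.
Dynamic pressure q = 0.5 × 0.819 × 174² = 12400 Pa.
CL = 2W/(ρv²S) = 2×1.0987×10^6/(0.819×174²×332) = 0.2669.
CD = 0.0216 + 0.0465 × 0.2669² = 0.02491.
D = q·S·CD = 12400 × 332 × 0.02491 = 1.025×10^5 N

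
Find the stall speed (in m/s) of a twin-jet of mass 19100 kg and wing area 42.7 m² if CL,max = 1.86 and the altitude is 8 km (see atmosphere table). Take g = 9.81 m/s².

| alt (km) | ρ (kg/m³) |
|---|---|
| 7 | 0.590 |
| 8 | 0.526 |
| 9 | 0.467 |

At 8 km, from the table: ρ = 0.526 kg/m³.
Weight W = mg = 19100 × 9.81 = 1.874×10^5 N.
V_stall = √(2W/(ρ·S·CL,max)) = √(2 × 1.874×10^5 / (0.526 × 42.7 × 1.86))
V_stall = √8970 = 94.7 m/s

V_stall = 94.7 m/s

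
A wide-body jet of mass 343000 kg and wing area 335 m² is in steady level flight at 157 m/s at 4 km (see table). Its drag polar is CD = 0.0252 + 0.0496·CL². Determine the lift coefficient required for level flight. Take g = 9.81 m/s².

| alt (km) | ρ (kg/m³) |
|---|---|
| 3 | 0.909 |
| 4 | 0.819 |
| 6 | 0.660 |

At 4 km, from the table: ρ = 0.819 kg/m³.
Weight W = mg = 343000 × 9.81 = 3.3648×10^6 N; in level flight L = W.
q = ½ρv² = ½ × 0.819 × 157² = 10090 Pa.
CL = 2W/(ρv²S) = 2×3.3648×10^6/(0.819×157²×335) = 0.9951.

CL = 0.995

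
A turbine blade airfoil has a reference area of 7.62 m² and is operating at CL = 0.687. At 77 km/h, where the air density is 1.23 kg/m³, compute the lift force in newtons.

L = 1470 N

Convert speed: v = 77 km/h ÷ 3.6 = 21.39 m/s.
L = ½ρv²S·CL = ½ × 1.23 × 21.39² × 7.62 × 0.687 = 1470 N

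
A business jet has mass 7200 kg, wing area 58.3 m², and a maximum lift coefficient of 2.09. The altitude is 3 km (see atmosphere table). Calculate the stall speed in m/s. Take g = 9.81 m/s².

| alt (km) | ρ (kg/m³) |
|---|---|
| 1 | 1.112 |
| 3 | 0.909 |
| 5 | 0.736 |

V_stall = 35.7 m/s

At 3 km, from the table: ρ = 0.909 kg/m³.
Weight W = mg = 7200 × 9.81 = 70630 N.
From L = ½ρV²S·CL,max = W: V_stall = √(2W/(ρSCL,max)) = √(2·70630/(0.909·58.3·2.09))
V_stall = √1275 = 35.7 m/s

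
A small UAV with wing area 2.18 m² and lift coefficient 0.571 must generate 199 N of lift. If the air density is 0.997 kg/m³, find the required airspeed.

L = ½ρv²S·CL ⇒ v = √(2L/(ρ·S·CL))
v = √(2 × 199 / (0.997 × 2.18 × 0.571)) = √320.7 = 17.9 m/s

v = 17.9 m/s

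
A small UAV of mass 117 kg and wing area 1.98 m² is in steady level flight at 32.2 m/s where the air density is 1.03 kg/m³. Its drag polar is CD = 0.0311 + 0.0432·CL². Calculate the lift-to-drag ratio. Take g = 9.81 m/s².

L/D = 13.2

Level flight ⇒ L = W = m·g = 117 × 9.81 = 1147.8 N.
Dynamic pressure q = 0.5 × 1.03 × 32.2² = 534 Pa.
CL = 2W/(ρv²S) = 2×1147.8/(1.03×32.2²×1.98) = 1.086.
CD = 0.0311 + 0.0432 × 1.086² = 0.08201.
L/D = CL/CD = 1.086 / 0.08201 = 13.2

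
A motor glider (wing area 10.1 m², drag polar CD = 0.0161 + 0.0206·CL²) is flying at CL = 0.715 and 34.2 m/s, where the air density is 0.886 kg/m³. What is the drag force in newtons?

CD = 0.0161 + 0.0206 × 0.715² = 0.02663
D = ½ρv²S·CD = ½ × 0.886 × 34.2² × 10.1 × 0.02663 = 139 N

D = 139 N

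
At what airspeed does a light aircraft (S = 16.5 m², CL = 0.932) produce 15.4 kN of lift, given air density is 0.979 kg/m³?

L = ½ρv²S·CL ⇒ v = √(2L/(ρ·S·CL))
v = √(2 × 15400 / (0.979 × 16.5 × 0.932)) = √2046 = 45.2 m/s

v = 45.2 m/s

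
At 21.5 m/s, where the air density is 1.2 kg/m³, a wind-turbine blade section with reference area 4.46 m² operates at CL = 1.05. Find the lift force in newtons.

L = 1300 N

Dynamic pressure q = ½ρv² = ½ × 1.2 × 21.5² = 277.3 Pa.
L = q·S·CL = 277.3 × 4.46 × 1.05 = 1300 N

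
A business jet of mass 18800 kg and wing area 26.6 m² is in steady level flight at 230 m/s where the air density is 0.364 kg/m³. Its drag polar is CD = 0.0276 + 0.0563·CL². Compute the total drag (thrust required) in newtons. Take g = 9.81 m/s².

D = 14500 N

Weight W = mg = 18800 × 9.81 = 1.8443×10^5 N; in level flight L = W.
q = ½ρv² = ½ × 0.364 × 230² = 9628 Pa.
CL = W/(q·S) = 1.8443×10^5 / (9628 × 26.6) = 0.7201.
CD = 0.0276 + 0.0563 × 0.7201² = 0.0568.
D = q·S·CD = 9628 × 26.6 × 0.0568 = 14550 N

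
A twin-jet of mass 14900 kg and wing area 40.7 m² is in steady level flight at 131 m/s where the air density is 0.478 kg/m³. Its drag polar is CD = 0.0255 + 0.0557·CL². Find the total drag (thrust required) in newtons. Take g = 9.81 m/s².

D = 11400 N

In steady level flight, lift balances weight: W = mg = 14900 × 9.81 = 1.4617×10^5 N.
q = ½ρv² = ½ × 0.478 × 131² = 4101 Pa.
CL = W/(q·S) = 1.4617×10^5 / (4101 × 40.7) = 0.8756.
CD = 0.0255 + 0.0557 × 0.8756² = 0.06821.
D = q·S·CD = 4101 × 40.7 × 0.06821 = 11390 N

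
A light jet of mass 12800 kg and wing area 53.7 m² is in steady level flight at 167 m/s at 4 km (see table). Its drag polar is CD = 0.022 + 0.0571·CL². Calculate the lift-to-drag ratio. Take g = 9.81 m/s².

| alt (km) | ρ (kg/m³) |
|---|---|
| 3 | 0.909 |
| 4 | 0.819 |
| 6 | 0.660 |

L/D = 8.39

At 4 km, from the table: ρ = 0.819 kg/m³.
Weight W = mg = 12800 × 9.81 = 1.2557×10^5 N; in level flight L = W.
q = ½ρv² = ½ × 0.819 × 167² = 11420 Pa.
CL = 2W/(ρv²S) = 2×1.2557×10^5/(0.819×167²×53.7) = 0.2047.
CD = 0.022 + 0.0571 × 0.2047² = 0.02439.
L/D = CL/CD = 0.2047 / 0.02439 = 8.39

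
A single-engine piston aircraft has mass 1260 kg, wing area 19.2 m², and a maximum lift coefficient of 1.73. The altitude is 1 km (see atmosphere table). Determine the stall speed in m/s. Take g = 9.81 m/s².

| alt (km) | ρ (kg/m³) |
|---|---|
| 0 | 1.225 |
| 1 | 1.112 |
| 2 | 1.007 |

At 1 km, from the table: ρ = 1.112 kg/m³.
Weight W = mg = 1260 × 9.81 = 12360 N.
V_stall = √(2W/(ρ·S·CL,max)) = √(2 × 12360 / (1.112 × 19.2 × 1.73))
V_stall = √669.3 = 25.9 m/s

V_stall = 25.9 m/s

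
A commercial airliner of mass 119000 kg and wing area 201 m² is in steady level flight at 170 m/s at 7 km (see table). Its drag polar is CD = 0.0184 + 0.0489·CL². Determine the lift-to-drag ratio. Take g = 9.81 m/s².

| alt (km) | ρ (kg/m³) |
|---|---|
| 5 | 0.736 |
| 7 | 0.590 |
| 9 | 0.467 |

At 7 km, from the table: ρ = 0.590 kg/m³.
Weight W = mg = 119000 × 9.81 = 1.1674×10^6 N; in level flight L = W.
q = ½ρv² = ½ × 0.59 × 170² = 8526 Pa.
CL = W/(q·S) = 1.1674×10^6 / (8526 × 201) = 0.6812.
CD = 0.0184 + 0.0489 × 0.6812² = 0.04109.
L/D = CL/CD = 0.6812 / 0.04109 = 16.6

L/D = 16.6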